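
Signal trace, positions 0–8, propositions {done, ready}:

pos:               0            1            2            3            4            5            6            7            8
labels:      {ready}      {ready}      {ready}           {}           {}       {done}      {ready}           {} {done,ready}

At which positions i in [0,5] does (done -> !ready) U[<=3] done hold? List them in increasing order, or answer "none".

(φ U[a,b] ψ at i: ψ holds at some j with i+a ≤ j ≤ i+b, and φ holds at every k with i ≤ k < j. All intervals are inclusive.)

2, 3, 4, 5

Evaluate at each i in [0,5]:
  i=0: ✗ (no rhs in [0,3])
  i=1: ✗ (no rhs in [1,4])
  i=2: ✓ (rhs at j=5; lhs holds on [2,4])
  i=3: ✓ (rhs at j=5; lhs holds on [3,4])
  i=4: ✓ (rhs at j=5; lhs holds on [4,4])
  i=5: ✓ (rhs at j=5)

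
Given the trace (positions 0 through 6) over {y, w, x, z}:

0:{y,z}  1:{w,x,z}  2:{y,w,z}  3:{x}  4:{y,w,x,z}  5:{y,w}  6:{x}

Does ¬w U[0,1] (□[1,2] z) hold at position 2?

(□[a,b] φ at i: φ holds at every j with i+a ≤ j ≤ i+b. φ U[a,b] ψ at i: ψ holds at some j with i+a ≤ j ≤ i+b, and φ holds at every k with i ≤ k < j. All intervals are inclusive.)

Need some j in [2,3] with □[1,2] z, and ¬w at every k in [2,j-1].
  j=2: □[1,2] z — fails at 3.
  j=3: □[1,2] z — fails at 5.
No j in the window works → until fails.

No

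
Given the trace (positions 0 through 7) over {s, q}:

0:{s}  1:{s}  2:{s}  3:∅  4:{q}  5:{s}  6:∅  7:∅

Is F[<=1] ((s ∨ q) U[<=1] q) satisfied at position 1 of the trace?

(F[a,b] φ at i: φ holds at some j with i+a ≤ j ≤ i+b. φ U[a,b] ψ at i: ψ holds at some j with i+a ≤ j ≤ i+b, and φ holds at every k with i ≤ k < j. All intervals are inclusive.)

Check ((s ∨ q) U[<=1] q) at each j in [1,2]:
  j=1: fails
  j=2: fails
No position in the window satisfies it → formula fails.

Does not hold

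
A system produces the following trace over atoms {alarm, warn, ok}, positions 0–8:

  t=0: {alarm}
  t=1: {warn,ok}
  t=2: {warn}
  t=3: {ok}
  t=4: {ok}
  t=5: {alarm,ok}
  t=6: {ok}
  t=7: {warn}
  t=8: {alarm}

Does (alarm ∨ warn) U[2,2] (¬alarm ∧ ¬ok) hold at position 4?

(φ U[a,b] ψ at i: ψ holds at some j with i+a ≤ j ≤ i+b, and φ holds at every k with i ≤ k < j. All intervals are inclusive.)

False

Need some j in [6,6] with (¬alarm ∧ ¬ok), and (alarm ∨ warn) at every k in [4,j-1].
  j=6: (¬alarm ∧ ¬ok) false.
No j in the window works → until fails.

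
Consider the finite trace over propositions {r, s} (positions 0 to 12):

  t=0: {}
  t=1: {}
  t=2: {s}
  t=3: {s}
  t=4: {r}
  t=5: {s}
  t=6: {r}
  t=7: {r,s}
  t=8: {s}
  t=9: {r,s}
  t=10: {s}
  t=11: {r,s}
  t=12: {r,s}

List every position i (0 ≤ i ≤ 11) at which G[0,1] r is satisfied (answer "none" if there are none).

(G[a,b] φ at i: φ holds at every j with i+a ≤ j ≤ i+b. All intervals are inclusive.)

6, 11

Evaluate at each i in [0,11]:
  i=0: ✗ (fails at j=0)
  i=1: ✗ (fails at j=1)
  i=2: ✗ (fails at j=2)
  i=3: ✗ (fails at j=3)
  i=4: ✗ (fails at j=5)
  i=5: ✗ (fails at j=5)
  i=6: ✓ (all of [6,7])
  i=7: ✗ (fails at j=8)
  i=8: ✗ (fails at j=8)
  i=9: ✗ (fails at j=10)
  i=10: ✗ (fails at j=10)
  i=11: ✓ (all of [11,12])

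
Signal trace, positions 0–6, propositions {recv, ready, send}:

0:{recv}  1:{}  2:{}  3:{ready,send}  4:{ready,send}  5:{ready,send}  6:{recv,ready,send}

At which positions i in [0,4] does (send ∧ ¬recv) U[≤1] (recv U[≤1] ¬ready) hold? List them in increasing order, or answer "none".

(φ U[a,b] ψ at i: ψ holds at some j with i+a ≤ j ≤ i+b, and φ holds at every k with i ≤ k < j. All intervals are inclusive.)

0, 1, 2

Evaluate at each i in [0,4]:
  i=0: ✓ (rhs at j=0)
  i=1: ✓ (rhs at j=1)
  i=2: ✓ (rhs at j=2)
  i=3: ✗ (no rhs in [3,4])
  i=4: ✗ (no rhs in [4,5])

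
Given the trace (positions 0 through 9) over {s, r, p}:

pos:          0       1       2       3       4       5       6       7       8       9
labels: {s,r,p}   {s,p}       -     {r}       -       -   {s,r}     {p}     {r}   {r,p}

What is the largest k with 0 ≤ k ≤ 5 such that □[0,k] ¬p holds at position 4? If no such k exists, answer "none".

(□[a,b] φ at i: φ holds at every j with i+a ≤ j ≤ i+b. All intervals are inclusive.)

2

¬p must hold from j=4 onward; find where it first fails.
  j=4: holds
  j=5: holds
  j=6: holds
  j=7: fails
Holds on [4,6], so largest k = 2.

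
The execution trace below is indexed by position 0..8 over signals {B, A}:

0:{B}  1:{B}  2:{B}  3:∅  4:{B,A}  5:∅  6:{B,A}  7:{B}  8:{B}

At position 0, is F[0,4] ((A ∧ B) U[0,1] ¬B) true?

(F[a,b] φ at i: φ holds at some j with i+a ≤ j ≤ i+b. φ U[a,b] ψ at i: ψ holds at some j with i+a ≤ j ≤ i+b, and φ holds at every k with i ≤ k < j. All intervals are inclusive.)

Check ((A ∧ B) U[0,1] ¬B) at each j in [0,4]:
  j=0: fails
  j=1: fails
  j=2: fails
  j=3: holds
  j=4: holds
Found at j=3 → formula holds.

Yes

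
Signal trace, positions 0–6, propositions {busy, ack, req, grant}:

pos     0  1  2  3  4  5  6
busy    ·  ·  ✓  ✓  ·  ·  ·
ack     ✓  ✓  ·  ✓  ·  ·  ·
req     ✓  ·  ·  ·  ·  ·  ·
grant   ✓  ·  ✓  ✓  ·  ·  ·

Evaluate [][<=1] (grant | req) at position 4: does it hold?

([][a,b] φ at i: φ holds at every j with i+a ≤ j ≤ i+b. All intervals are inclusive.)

Check (grant | req) at every j in [4,5]:
  j=4: false
  j=5: false
Fails at j=4 → formula fails.

Does not hold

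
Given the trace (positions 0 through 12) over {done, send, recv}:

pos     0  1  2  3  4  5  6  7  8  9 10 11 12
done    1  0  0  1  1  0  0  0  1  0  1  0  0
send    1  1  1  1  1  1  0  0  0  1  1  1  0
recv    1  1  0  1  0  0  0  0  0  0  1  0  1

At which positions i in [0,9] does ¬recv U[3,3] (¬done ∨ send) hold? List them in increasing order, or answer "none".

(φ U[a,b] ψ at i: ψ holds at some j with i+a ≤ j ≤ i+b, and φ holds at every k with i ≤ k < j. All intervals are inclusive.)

Evaluate at each i in [0,9]:
  i=0: ✗ (lhs fails at k=0 before rhs at j=3)
  i=1: ✗ (lhs fails at k=1 before rhs at j=4)
  i=2: ✗ (lhs fails at k=3 before rhs at j=5)
  i=3: ✗ (lhs fails at k=3 before rhs at j=6)
  i=4: ✓ (rhs at j=7; lhs holds on [4,6])
  i=5: ✗ (no rhs in [8,8])
  i=6: ✓ (rhs at j=9; lhs holds on [6,8])
  i=7: ✓ (rhs at j=10; lhs holds on [7,9])
  i=8: ✗ (lhs fails at k=10 before rhs at j=11)
  i=9: ✗ (lhs fails at k=10 before rhs at j=12)

4, 6, 7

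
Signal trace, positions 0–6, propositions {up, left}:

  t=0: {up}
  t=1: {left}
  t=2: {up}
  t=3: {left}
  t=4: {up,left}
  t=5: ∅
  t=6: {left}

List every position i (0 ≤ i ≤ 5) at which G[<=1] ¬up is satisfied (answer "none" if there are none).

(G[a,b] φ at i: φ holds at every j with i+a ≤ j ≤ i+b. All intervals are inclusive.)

5

Evaluate at each i in [0,5]:
  i=0: ✗ (fails at j=0)
  i=1: ✗ (fails at j=2)
  i=2: ✗ (fails at j=2)
  i=3: ✗ (fails at j=4)
  i=4: ✗ (fails at j=4)
  i=5: ✓ (all of [5,6])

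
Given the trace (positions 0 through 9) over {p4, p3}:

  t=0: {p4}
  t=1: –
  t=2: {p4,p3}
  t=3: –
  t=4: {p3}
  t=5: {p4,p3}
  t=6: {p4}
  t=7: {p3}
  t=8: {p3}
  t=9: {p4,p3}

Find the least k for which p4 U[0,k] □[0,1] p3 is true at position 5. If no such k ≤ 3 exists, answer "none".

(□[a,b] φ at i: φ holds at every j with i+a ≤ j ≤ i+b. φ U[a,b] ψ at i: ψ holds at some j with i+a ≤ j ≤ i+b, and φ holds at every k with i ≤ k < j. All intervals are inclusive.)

Need earliest j ≥ 5 with □[0,1] p3, and p4 at every k in [5,j-1].
  j=5: rhs fails.
  j=6: rhs fails.
  j=7: rhs holds; lhs holds on [5,6]. k = 2.

2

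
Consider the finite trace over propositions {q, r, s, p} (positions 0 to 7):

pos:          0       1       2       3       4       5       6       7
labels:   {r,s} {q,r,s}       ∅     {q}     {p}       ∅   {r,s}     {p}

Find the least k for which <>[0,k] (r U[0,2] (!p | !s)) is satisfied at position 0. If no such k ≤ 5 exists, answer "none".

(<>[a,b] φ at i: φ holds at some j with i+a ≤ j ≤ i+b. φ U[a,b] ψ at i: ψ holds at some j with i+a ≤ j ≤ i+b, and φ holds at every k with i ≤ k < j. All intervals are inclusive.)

Scan j = 0,1,… for (r U[0,2] (!p | !s)):
  j=0: holds
First hit at j=0, so smallest k = 0-0 = 0.

0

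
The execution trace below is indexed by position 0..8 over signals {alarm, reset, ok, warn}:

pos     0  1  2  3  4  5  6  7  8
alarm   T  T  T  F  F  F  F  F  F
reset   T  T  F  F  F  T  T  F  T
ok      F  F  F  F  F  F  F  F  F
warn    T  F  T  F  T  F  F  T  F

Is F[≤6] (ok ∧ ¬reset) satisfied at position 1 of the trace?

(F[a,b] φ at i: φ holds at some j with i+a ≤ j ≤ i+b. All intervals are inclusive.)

Does not hold

Check (ok ∧ ¬reset) at each j in [1,7]:
  j=1: false
  j=2: false
  j=3: false
  j=4: false
  j=5: false
  j=6: false
  j=7: false
No position in the window satisfies it → formula fails.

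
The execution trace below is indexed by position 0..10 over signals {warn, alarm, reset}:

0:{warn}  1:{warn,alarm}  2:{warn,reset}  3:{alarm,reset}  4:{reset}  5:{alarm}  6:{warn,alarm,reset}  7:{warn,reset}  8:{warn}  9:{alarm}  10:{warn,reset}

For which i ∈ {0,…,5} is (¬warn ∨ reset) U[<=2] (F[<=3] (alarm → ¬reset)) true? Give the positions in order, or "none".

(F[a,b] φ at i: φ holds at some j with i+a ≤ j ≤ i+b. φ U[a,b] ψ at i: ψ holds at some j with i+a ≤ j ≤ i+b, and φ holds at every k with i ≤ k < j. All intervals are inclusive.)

Evaluate at each i in [0,5]:
  i=0: ✓ (rhs at j=0)
  i=1: ✓ (rhs at j=1)
  i=2: ✓ (rhs at j=2)
  i=3: ✓ (rhs at j=3)
  i=4: ✓ (rhs at j=4)
  i=5: ✓ (rhs at j=5)

0, 1, 2, 3, 4, 5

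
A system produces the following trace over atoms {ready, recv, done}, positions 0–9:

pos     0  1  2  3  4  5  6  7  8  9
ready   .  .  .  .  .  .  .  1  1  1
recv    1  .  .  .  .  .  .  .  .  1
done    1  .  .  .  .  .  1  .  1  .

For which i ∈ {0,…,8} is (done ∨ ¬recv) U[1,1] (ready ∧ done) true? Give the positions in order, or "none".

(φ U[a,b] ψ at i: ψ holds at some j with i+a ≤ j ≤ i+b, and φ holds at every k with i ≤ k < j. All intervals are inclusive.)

7

Evaluate at each i in [0,8]:
  i=0: ✗ (no rhs in [1,1])
  i=1: ✗ (no rhs in [2,2])
  i=2: ✗ (no rhs in [3,3])
  i=3: ✗ (no rhs in [4,4])
  i=4: ✗ (no rhs in [5,5])
  i=5: ✗ (no rhs in [6,6])
  i=6: ✗ (no rhs in [7,7])
  i=7: ✓ (rhs at j=8; lhs holds on [7,7])
  i=8: ✗ (no rhs in [9,9])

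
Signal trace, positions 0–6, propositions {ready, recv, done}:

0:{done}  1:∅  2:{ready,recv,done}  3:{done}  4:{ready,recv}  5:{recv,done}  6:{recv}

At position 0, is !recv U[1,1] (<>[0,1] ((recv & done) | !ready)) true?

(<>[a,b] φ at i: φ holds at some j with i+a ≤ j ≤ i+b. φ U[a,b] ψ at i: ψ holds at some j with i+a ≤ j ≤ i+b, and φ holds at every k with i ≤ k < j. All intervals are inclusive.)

Need some j in [1,1] with <>[0,1] ((recv & done) | !ready), and !recv at every k in [0,j-1].
  j=1: <>[0,1] ((recv & done) | !ready) holds; !recv holds at every k in [0,0] → satisfied.

Holds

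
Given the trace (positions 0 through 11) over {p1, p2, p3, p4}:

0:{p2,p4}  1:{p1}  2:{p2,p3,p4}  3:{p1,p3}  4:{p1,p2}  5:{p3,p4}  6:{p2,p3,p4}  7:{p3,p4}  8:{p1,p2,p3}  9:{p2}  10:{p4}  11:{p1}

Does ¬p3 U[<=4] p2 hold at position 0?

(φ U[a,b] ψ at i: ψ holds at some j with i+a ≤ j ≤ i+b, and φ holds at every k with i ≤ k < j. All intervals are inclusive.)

True

Need some j in [0,4] with p2, and ¬p3 at every k in [0,j-1].
  j=0: p2 holds; no prefix to check → satisfied.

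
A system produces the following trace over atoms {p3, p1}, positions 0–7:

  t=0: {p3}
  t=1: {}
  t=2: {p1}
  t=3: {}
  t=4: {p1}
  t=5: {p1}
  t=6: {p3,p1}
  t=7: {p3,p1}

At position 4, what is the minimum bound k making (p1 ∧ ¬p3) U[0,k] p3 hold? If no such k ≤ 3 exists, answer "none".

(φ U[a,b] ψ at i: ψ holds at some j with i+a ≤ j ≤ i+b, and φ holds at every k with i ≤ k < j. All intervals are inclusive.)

Need earliest j ≥ 4 with p3, and (p1 ∧ ¬p3) at every k in [4,j-1].
  j=4: rhs fails.
  j=5: rhs fails.
  j=6: rhs holds; lhs holds on [4,5]. k = 2.

2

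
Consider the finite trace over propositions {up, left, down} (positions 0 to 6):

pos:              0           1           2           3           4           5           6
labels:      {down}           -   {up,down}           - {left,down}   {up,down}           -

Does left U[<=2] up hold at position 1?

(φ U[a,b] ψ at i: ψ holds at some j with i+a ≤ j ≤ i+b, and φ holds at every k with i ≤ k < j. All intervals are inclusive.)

Does not hold

Need some j in [1,3] with up, and left at every k in [1,j-1].
  j=1: up false.
  j=2: up holds, but left fails at k=1 → not this j.
  j=3: up false.
No j in the window works → until fails.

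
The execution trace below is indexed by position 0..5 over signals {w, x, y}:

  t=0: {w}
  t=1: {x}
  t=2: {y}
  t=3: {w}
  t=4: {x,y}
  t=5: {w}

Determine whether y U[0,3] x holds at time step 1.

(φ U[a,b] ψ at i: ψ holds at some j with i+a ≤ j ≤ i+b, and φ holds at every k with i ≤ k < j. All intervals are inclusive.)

True

Need some j in [1,4] with x, and y at every k in [1,j-1].
  j=1: x holds; no prefix to check → satisfied.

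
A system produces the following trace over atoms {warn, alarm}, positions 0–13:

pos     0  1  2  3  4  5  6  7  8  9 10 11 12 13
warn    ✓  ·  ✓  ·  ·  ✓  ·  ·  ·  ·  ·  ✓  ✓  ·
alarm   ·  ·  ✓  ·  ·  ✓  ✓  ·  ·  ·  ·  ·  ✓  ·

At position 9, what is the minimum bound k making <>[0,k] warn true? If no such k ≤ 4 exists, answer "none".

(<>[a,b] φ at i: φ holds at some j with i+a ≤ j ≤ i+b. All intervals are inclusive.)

Scan j = 9,10,… for warn:
  j=9: fails
  j=10: fails
  j=11: holds
First hit at j=11, so smallest k = 11-9 = 2.

2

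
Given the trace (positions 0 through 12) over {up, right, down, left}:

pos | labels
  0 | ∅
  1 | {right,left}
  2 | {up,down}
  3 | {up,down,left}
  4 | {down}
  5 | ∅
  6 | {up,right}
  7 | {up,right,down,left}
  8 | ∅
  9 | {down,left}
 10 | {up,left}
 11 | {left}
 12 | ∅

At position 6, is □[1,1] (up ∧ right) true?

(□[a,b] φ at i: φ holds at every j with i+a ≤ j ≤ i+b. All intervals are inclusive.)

Holds

Check (up ∧ right) at every j in [7,7]:
  j=7: true
All positions satisfy it → formula holds.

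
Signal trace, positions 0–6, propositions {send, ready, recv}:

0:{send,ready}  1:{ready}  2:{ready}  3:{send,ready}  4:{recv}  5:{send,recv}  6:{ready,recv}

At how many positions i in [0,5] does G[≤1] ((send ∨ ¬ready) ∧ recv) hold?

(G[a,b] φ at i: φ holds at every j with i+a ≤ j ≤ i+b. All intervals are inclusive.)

Evaluate at each i in [0,5]:
  i=0: ✗ (fails at j=0)
  i=1: ✗ (fails at j=1)
  i=2: ✗ (fails at j=2)
  i=3: ✗ (fails at j=3)
  i=4: ✓ (all of [4,5])
  i=5: ✗ (fails at j=6)
Positions where it holds: {4} → 1.

1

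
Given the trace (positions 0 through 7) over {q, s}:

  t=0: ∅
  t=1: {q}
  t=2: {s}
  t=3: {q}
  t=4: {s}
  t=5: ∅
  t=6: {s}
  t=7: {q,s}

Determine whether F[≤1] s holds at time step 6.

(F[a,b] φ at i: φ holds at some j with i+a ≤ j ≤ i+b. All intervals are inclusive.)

Check s at each j in [6,7]:
  j=6: true
  j=7: true
Found at j=6 → formula holds.

Holds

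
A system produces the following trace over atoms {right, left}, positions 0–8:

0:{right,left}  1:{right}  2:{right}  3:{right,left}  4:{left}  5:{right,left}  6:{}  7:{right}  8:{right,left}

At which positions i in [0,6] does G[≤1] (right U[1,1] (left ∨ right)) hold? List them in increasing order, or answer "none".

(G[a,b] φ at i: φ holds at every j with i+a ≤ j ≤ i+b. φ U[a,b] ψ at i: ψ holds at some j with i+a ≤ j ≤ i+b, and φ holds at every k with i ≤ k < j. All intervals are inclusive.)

Evaluate at each i in [0,6]:
  i=0: ✓ (all of [0,1])
  i=1: ✓ (all of [1,2])
  i=2: ✓ (all of [2,3])
  i=3: ✗ (fails at j=4)
  i=4: ✗ (fails at j=4)
  i=5: ✗ (fails at j=5)
  i=6: ✗ (fails at j=6)

0, 1, 2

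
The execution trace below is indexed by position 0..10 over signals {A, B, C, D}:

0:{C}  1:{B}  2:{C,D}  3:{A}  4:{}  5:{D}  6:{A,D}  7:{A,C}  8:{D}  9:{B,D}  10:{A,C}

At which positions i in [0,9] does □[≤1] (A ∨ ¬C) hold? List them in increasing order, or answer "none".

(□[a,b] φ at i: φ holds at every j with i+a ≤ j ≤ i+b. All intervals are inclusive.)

Evaluate at each i in [0,9]:
  i=0: ✗ (fails at j=0)
  i=1: ✗ (fails at j=2)
  i=2: ✗ (fails at j=2)
  i=3: ✓ (all of [3,4])
  i=4: ✓ (all of [4,5])
  i=5: ✓ (all of [5,6])
  i=6: ✓ (all of [6,7])
  i=7: ✓ (all of [7,8])
  i=8: ✓ (all of [8,9])
  i=9: ✓ (all of [9,10])

3, 4, 5, 6, 7, 8, 9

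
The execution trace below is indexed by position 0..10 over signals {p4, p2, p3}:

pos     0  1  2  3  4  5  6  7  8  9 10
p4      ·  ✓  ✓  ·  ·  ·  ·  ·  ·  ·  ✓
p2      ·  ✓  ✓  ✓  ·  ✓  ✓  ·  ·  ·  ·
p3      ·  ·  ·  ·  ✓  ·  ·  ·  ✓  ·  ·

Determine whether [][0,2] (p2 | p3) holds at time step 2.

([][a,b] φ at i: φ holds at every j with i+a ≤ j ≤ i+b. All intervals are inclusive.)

Yes

Check (p2 | p3) at every j in [2,4]:
  j=2: true
  j=3: true
  j=4: true
All positions satisfy it → formula holds.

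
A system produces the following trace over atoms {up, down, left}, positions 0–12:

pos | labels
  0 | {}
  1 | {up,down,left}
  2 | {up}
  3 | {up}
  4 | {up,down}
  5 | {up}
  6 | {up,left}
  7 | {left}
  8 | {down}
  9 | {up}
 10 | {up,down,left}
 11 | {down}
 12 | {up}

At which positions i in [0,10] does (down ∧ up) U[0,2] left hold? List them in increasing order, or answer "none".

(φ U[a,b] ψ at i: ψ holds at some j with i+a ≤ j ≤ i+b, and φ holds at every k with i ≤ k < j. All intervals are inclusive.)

Evaluate at each i in [0,10]:
  i=0: ✗ (lhs fails at k=0 before rhs at j=1)
  i=1: ✓ (rhs at j=1)
  i=2: ✗ (no rhs in [2,4])
  i=3: ✗ (no rhs in [3,5])
  i=4: ✗ (lhs fails at k=5 before rhs at j=6)
  i=5: ✗ (lhs fails at k=5 before rhs at j=6)
  i=6: ✓ (rhs at j=6)
  i=7: ✓ (rhs at j=7)
  i=8: ✗ (lhs fails at k=8 before rhs at j=10)
  i=9: ✗ (lhs fails at k=9 before rhs at j=10)
  i=10: ✓ (rhs at j=10)

1, 6, 7, 10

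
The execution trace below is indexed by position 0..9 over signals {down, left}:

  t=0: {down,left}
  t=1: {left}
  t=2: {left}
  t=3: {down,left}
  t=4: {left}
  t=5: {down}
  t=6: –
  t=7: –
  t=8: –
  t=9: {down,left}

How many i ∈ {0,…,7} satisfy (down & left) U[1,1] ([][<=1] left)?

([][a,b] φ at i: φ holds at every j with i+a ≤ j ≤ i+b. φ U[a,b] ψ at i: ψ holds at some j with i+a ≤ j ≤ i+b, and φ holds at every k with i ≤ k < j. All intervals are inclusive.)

Evaluate at each i in [0,7]:
  i=0: ✓ (rhs at j=1; lhs holds on [0,0])
  i=1: ✗ (lhs fails at k=1 before rhs at j=2)
  i=2: ✗ (lhs fails at k=2 before rhs at j=3)
  i=3: ✗ (no rhs in [4,4])
  i=4: ✗ (no rhs in [5,5])
  i=5: ✗ (no rhs in [6,6])
  i=6: ✗ (no rhs in [7,7])
  i=7: ✗ (no rhs in [8,8])
Positions where it holds: {0} → 1.

1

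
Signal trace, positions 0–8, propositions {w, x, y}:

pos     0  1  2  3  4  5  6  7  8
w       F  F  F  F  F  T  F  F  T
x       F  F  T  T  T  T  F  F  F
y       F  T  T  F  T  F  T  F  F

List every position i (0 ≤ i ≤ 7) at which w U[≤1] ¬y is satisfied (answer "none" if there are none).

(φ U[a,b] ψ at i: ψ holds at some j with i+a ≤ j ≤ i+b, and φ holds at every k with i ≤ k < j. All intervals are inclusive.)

0, 3, 5, 7

Evaluate at each i in [0,7]:
  i=0: ✓ (rhs at j=0)
  i=1: ✗ (no rhs in [1,2])
  i=2: ✗ (lhs fails at k=2 before rhs at j=3)
  i=3: ✓ (rhs at j=3)
  i=4: ✗ (lhs fails at k=4 before rhs at j=5)
  i=5: ✓ (rhs at j=5)
  i=6: ✗ (lhs fails at k=6 before rhs at j=7)
  i=7: ✓ (rhs at j=7)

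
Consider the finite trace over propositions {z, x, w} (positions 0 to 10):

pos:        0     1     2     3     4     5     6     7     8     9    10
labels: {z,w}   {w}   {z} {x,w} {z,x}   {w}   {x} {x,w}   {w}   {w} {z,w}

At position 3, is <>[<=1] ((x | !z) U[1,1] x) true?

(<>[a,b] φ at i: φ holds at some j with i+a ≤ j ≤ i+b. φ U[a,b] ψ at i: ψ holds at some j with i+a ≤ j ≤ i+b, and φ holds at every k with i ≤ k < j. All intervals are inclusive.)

True

Check ((x | !z) U[1,1] x) at each j in [3,4]:
  j=3: holds
  j=4: fails
Found at j=3 → formula holds.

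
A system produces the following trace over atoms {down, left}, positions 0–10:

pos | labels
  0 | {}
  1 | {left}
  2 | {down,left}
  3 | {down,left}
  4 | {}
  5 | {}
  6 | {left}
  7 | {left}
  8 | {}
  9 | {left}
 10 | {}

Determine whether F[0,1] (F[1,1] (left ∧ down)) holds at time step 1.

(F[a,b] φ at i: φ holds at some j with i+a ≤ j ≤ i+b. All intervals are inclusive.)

Check F[1,1] (left ∧ down) at each j in [1,2]:
  j=1: holds (witness at 2)
  j=2: holds (witness at 3)
Found at j=1 → formula holds.

Holds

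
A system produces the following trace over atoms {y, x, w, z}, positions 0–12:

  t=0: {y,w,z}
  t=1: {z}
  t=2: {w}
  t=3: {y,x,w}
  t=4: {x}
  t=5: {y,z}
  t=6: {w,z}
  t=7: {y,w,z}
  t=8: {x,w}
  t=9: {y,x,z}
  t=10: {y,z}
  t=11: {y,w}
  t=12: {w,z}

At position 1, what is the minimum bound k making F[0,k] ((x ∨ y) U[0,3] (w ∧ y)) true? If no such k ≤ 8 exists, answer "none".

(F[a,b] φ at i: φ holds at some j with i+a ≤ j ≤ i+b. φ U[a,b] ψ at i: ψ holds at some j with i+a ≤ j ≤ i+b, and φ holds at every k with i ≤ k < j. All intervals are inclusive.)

Scan j = 1,2,… for ((x ∨ y) U[0,3] (w ∧ y)):
  j=1: fails
  j=2: fails
  j=3: holds
First hit at j=3, so smallest k = 3-1 = 2.

2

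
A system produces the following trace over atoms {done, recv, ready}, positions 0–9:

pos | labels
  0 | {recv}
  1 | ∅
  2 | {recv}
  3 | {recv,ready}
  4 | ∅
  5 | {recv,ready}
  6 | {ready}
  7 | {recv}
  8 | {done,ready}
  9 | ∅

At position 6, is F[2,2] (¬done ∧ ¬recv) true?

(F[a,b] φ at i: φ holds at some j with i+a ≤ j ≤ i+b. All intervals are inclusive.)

Does not hold

Check (¬done ∧ ¬recv) at each j in [8,8]:
  j=8: false
No position in the window satisfies it → formula fails.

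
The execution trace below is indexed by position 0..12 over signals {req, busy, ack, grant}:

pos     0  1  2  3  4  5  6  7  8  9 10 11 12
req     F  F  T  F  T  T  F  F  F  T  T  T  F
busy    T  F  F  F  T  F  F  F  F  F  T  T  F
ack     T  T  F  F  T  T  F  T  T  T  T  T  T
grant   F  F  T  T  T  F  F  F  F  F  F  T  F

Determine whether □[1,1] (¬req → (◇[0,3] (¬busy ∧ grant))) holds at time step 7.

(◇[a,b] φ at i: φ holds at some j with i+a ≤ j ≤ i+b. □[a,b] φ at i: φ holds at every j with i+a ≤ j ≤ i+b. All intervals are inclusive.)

Check (¬req → (◇[0,3] (¬busy ∧ grant))) at every j in [8,8]:
  j=8: antecedent true; consequent fails (none in [8,11]) → ✗
Fails at j=8 → formula fails.

No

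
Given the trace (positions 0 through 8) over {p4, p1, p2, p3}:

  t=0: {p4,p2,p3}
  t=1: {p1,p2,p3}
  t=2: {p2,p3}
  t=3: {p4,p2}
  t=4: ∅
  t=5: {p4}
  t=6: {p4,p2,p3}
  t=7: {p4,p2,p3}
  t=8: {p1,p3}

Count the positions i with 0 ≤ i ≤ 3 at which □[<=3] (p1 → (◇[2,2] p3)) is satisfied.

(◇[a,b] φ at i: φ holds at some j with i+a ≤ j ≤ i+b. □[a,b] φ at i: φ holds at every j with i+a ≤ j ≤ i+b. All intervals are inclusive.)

2

Evaluate at each i in [0,3]:
  i=0: ✗ (fails at j=1)
  i=1: ✗ (fails at j=1)
  i=2: ✓ (all of [2,5])
  i=3: ✓ (all of [3,6])
Positions where it holds: {2, 3} → 2.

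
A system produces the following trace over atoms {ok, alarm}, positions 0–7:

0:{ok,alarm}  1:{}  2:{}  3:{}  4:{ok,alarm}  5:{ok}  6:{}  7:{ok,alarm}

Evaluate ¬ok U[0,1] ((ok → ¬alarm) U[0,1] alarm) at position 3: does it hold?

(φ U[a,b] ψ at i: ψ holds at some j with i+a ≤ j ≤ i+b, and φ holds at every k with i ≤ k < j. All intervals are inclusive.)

Need some j in [3,4] with ((ok → ¬alarm) U[0,1] alarm), and ¬ok at every k in [3,j-1].
  j=3: ((ok → ¬alarm) U[0,1] alarm) holds; no prefix to check → satisfied.

True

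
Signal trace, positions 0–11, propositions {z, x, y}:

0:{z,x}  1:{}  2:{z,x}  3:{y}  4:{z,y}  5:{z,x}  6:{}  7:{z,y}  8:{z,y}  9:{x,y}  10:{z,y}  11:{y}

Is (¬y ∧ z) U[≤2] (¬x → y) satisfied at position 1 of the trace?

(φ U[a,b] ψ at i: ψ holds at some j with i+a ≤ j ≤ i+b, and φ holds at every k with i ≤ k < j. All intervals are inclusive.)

Need some j in [1,3] with (¬x → y), and (¬y ∧ z) at every k in [1,j-1].
  j=1: (¬x → y) false.
  j=2: (¬x → y) holds, but (¬y ∧ z) fails at k=1 → not this j.
  j=3: (¬x → y) holds, but (¬y ∧ z) fails at k=1 → not this j.
No j in the window works → until fails.

Does not hold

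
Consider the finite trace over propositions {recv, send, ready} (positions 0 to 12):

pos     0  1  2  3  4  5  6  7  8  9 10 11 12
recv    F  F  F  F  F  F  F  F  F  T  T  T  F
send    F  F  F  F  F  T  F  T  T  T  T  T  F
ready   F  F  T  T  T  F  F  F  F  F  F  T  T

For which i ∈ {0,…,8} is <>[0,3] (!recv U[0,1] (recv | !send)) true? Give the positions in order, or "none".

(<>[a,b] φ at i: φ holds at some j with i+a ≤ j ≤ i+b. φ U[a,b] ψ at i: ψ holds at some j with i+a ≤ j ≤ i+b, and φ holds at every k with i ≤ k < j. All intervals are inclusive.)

0, 1, 2, 3, 4, 5, 6, 7, 8

Evaluate at each i in [0,8]:
  i=0: ✓ (witness j=0)
  i=1: ✓ (witness j=1)
  i=2: ✓ (witness j=2)
  i=3: ✓ (witness j=3)
  i=4: ✓ (witness j=4)
  i=5: ✓ (witness j=5)
  i=6: ✓ (witness j=6)
  i=7: ✓ (witness j=8)
  i=8: ✓ (witness j=8)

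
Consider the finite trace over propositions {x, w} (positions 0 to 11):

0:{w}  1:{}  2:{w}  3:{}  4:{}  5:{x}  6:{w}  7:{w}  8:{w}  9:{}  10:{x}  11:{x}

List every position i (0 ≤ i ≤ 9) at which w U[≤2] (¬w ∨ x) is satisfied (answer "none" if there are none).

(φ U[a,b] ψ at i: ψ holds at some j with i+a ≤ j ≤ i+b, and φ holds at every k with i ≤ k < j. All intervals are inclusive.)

Evaluate at each i in [0,9]:
  i=0: ✓ (rhs at j=1; lhs holds on [0,0])
  i=1: ✓ (rhs at j=1)
  i=2: ✓ (rhs at j=3; lhs holds on [2,2])
  i=3: ✓ (rhs at j=3)
  i=4: ✓ (rhs at j=4)
  i=5: ✓ (rhs at j=5)
  i=6: ✗ (no rhs in [6,8])
  i=7: ✓ (rhs at j=9; lhs holds on [7,8])
  i=8: ✓ (rhs at j=9; lhs holds on [8,8])
  i=9: ✓ (rhs at j=9)

0, 1, 2, 3, 4, 5, 7, 8, 9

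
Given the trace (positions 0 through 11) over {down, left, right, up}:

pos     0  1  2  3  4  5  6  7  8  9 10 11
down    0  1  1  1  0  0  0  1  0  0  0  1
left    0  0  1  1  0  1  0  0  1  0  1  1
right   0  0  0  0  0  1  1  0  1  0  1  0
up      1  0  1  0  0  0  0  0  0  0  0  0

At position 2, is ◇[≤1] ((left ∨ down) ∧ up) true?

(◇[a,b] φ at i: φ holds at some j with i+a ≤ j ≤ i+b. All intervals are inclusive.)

Yes

Check ((left ∨ down) ∧ up) at each j in [2,3]:
  j=2: true
  j=3: false
Found at j=2 → formula holds.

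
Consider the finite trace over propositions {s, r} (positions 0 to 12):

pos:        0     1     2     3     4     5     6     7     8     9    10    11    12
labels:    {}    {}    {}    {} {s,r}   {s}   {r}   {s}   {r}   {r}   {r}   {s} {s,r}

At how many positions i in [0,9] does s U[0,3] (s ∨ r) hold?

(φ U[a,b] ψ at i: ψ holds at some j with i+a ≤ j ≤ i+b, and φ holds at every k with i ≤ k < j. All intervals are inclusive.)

Evaluate at each i in [0,9]:
  i=0: ✗ (no rhs in [0,3])
  i=1: ✗ (lhs fails at k=1 before rhs at j=4)
  i=2: ✗ (lhs fails at k=2 before rhs at j=4)
  i=3: ✗ (lhs fails at k=3 before rhs at j=4)
  i=4: ✓ (rhs at j=4)
  i=5: ✓ (rhs at j=5)
  i=6: ✓ (rhs at j=6)
  i=7: ✓ (rhs at j=7)
  i=8: ✓ (rhs at j=8)
  i=9: ✓ (rhs at j=9)
Positions where it holds: {4, 5, 6, 7, 8, 9} → 6.

6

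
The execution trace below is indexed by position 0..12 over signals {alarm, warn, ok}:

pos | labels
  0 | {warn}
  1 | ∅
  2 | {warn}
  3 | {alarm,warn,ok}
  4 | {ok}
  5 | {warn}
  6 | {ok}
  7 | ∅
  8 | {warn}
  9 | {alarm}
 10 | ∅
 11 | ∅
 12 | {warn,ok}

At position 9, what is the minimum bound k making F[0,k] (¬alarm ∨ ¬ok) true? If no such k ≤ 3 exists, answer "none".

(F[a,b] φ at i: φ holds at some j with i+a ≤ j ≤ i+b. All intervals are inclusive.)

Scan j = 9,10,… for (¬alarm ∨ ¬ok):
  j=9: holds
First hit at j=9, so smallest k = 9-9 = 0.

0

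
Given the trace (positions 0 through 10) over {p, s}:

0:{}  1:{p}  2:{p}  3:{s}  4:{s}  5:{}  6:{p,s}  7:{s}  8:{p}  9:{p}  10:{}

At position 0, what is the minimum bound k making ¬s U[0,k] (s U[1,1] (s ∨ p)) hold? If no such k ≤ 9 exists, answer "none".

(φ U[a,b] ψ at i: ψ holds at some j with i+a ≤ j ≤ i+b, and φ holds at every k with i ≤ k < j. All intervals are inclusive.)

Need earliest j ≥ 0 with (s U[1,1] (s ∨ p)), and ¬s at every k in [0,j-1].
  j=0: rhs fails.
  j=1: rhs fails.
  j=2: rhs fails.
  j=3: rhs holds; lhs holds on [0,2]. k = 3.

3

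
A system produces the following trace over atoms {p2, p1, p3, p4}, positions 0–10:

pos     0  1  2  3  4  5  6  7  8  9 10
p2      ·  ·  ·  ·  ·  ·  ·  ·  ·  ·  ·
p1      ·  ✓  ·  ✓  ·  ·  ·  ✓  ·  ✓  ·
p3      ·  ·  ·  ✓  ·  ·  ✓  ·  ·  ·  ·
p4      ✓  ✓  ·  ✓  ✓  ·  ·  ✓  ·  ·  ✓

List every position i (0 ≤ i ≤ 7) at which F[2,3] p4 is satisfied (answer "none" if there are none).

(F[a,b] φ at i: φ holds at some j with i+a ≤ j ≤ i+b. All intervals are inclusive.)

0, 1, 2, 4, 5, 7

Evaluate at each i in [0,7]:
  i=0: ✓ (witness j=3)
  i=1: ✓ (witness j=3)
  i=2: ✓ (witness j=4)
  i=3: ✗ (none in [5,6])
  i=4: ✓ (witness j=7)
  i=5: ✓ (witness j=7)
  i=6: ✗ (none in [8,9])
  i=7: ✓ (witness j=10)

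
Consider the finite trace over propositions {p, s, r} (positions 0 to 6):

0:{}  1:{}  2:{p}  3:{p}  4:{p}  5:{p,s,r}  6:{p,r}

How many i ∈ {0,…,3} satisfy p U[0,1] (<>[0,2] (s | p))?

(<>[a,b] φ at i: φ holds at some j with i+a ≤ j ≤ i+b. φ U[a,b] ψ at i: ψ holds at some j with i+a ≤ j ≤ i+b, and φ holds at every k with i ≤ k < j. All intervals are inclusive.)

Evaluate at each i in [0,3]:
  i=0: ✓ (rhs at j=0)
  i=1: ✓ (rhs at j=1)
  i=2: ✓ (rhs at j=2)
  i=3: ✓ (rhs at j=3)
Positions where it holds: {0, 1, 2, 3} → 4.

4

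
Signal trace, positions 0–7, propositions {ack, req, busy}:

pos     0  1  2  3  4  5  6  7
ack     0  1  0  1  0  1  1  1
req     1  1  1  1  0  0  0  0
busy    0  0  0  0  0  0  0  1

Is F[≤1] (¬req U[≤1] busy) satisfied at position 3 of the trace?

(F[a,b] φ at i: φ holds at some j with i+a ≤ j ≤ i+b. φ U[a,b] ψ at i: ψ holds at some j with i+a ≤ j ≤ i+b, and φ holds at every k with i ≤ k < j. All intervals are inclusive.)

False

Check (¬req U[≤1] busy) at each j in [3,4]:
  j=3: fails
  j=4: fails
No position in the window satisfies it → formula fails.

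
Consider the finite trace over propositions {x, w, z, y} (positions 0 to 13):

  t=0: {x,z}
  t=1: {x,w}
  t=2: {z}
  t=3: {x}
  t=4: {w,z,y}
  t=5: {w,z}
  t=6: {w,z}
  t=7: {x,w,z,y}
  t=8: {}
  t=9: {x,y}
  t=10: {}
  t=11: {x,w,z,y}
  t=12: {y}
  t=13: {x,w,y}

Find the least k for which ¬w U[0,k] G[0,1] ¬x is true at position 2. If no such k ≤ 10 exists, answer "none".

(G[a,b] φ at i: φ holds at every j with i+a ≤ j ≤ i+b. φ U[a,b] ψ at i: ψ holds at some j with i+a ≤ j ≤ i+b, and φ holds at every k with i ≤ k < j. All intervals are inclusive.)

Need earliest j ≥ 2 with G[0,1] ¬x, and ¬w at every k in [2,j-1].
  j=2: rhs fails.
  j=3: rhs fails.
  j=4: rhs holds; lhs holds on [2,3]. k = 2.

2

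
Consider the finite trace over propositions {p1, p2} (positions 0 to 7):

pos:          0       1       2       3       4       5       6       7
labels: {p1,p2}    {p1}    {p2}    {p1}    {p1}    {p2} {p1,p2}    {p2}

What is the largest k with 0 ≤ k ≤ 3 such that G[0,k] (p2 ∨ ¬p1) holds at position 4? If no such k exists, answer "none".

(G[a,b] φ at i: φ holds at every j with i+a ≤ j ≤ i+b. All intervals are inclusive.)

none

(p2 ∨ ¬p1) must hold from j=4 onward; find where it first fails.
  j=4: fails → no k works.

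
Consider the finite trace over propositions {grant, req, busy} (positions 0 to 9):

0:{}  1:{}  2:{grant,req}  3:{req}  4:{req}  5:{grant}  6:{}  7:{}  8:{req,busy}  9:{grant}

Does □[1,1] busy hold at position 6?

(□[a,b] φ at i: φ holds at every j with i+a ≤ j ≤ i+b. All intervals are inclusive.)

Does not hold

Check busy at every j in [7,7]:
  j=7: false
Fails at j=7 → formula fails.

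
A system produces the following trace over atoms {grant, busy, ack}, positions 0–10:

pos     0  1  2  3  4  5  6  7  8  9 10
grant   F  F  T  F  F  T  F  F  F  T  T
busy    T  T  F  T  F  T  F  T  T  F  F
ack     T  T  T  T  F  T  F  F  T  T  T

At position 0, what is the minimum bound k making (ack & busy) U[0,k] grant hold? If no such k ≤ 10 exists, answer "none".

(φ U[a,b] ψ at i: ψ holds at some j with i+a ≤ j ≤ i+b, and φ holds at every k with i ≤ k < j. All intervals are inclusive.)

Need earliest j ≥ 0 with grant, and (ack & busy) at every k in [0,j-1].
  j=0: rhs fails.
  j=1: rhs fails.
  j=2: rhs holds; lhs holds on [0,1]. k = 2.

2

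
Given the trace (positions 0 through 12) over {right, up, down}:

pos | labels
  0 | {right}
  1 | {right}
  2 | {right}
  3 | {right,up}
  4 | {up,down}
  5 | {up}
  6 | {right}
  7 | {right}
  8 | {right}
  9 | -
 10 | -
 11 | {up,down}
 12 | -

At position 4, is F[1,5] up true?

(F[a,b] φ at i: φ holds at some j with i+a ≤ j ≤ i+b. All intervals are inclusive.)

Check up at each j in [5,9]:
  j=5: true
  j=6: false
  j=7: false
  j=8: false
  j=9: false
Found at j=5 → formula holds.

Yes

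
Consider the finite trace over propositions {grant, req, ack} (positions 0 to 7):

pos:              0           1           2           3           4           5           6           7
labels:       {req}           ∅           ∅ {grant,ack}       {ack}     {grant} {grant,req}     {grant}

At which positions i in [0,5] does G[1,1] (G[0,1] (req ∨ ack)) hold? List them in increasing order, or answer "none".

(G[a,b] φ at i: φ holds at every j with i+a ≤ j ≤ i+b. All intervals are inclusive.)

Evaluate at each i in [0,5]:
  i=0: ✗ (fails at j=1)
  i=1: ✗ (fails at j=2)
  i=2: ✓ (all of [3,3])
  i=3: ✗ (fails at j=4)
  i=4: ✗ (fails at j=5)
  i=5: ✗ (fails at j=6)

2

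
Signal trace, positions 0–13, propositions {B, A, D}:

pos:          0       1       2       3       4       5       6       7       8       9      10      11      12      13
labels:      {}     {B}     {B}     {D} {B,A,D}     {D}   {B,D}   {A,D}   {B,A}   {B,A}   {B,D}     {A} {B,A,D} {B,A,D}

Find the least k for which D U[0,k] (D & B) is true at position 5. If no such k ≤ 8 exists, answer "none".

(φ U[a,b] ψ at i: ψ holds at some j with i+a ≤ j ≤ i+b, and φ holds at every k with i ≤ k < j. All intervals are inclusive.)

Need earliest j ≥ 5 with (D & B), and D at every k in [5,j-1].
  j=5: rhs fails.
  j=6: rhs holds; lhs holds on [5,5]. k = 1.

1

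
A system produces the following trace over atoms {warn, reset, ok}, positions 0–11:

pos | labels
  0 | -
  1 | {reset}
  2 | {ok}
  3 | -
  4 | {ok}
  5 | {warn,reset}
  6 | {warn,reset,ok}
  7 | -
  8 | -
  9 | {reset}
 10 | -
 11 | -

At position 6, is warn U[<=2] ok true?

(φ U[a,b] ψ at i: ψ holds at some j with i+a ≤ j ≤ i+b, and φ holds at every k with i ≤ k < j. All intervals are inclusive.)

True

Need some j in [6,8] with ok, and warn at every k in [6,j-1].
  j=6: ok holds; no prefix to check → satisfied.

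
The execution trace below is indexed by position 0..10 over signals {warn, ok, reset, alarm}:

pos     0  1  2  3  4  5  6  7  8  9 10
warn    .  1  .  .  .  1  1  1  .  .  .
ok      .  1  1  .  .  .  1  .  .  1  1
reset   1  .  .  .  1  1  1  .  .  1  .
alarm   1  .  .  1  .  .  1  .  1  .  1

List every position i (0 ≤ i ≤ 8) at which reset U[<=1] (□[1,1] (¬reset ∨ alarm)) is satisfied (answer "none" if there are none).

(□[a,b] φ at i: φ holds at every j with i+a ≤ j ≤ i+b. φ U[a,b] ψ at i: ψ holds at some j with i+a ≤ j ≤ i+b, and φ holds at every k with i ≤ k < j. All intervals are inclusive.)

Evaluate at each i in [0,8]:
  i=0: ✓ (rhs at j=0)
  i=1: ✓ (rhs at j=1)
  i=2: ✓ (rhs at j=2)
  i=3: ✗ (no rhs in [3,4])
  i=4: ✓ (rhs at j=5; lhs holds on [4,4])
  i=5: ✓ (rhs at j=5)
  i=6: ✓ (rhs at j=6)
  i=7: ✓ (rhs at j=7)
  i=8: ✗ (lhs fails at k=8 before rhs at j=9)

0, 1, 2, 4, 5, 6, 7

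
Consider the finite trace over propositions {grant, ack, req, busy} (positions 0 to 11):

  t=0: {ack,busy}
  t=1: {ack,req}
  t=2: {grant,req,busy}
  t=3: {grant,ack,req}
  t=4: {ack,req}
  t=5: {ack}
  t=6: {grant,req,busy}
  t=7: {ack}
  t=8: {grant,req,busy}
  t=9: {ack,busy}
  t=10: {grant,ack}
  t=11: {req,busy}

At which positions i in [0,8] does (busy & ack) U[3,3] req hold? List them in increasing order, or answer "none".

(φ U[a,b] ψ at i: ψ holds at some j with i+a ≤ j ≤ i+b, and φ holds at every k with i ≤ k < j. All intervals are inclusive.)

Evaluate at each i in [0,8]:
  i=0: ✗ (lhs fails at k=1 before rhs at j=3)
  i=1: ✗ (lhs fails at k=1 before rhs at j=4)
  i=2: ✗ (no rhs in [5,5])
  i=3: ✗ (lhs fails at k=3 before rhs at j=6)
  i=4: ✗ (no rhs in [7,7])
  i=5: ✗ (lhs fails at k=5 before rhs at j=8)
  i=6: ✗ (no rhs in [9,9])
  i=7: ✗ (no rhs in [10,10])
  i=8: ✗ (lhs fails at k=8 before rhs at j=11)

none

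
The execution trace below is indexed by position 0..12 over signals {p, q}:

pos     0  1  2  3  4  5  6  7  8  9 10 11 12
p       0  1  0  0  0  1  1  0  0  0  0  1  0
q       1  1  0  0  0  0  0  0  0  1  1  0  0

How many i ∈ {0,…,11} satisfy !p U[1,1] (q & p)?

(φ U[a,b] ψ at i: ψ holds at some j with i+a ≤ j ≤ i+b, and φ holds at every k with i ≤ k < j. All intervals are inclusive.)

1

Evaluate at each i in [0,11]:
  i=0: ✓ (rhs at j=1; lhs holds on [0,0])
  i=1: ✗ (no rhs in [2,2])
  i=2: ✗ (no rhs in [3,3])
  i=3: ✗ (no rhs in [4,4])
  i=4: ✗ (no rhs in [5,5])
  i=5: ✗ (no rhs in [6,6])
  i=6: ✗ (no rhs in [7,7])
  i=7: ✗ (no rhs in [8,8])
  i=8: ✗ (no rhs in [9,9])
  i=9: ✗ (no rhs in [10,10])
  i=10: ✗ (no rhs in [11,11])
  i=11: ✗ (no rhs in [12,12])
Positions where it holds: {0} → 1.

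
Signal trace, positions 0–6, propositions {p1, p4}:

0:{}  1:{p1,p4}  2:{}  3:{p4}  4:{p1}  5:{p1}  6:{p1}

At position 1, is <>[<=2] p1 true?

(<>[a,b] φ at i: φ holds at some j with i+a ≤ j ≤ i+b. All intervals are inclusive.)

Check p1 at each j in [1,3]:
  j=1: true
  j=2: false
  j=3: false
Found at j=1 → formula holds.

True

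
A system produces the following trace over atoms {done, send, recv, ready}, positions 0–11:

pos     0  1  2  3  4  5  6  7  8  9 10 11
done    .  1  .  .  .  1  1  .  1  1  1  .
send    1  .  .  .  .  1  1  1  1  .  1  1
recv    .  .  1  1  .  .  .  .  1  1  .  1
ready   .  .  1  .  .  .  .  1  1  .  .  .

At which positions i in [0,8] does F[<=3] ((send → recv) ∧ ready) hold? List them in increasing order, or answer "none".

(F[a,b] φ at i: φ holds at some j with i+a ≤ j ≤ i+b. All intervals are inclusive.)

Evaluate at each i in [0,8]:
  i=0: ✓ (witness j=2)
  i=1: ✓ (witness j=2)
  i=2: ✓ (witness j=2)
  i=3: ✗ (none in [3,6])
  i=4: ✗ (none in [4,7])
  i=5: ✓ (witness j=8)
  i=6: ✓ (witness j=8)
  i=7: ✓ (witness j=8)
  i=8: ✓ (witness j=8)

0, 1, 2, 5, 6, 7, 8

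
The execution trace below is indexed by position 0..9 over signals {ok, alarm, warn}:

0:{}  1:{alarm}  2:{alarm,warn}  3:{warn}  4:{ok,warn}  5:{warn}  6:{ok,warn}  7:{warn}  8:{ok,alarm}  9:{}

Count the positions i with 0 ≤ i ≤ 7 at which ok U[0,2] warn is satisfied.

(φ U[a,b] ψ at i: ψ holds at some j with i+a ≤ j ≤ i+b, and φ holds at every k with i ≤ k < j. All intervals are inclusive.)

Evaluate at each i in [0,7]:
  i=0: ✗ (lhs fails at k=0 before rhs at j=2)
  i=1: ✗ (lhs fails at k=1 before rhs at j=2)
  i=2: ✓ (rhs at j=2)
  i=3: ✓ (rhs at j=3)
  i=4: ✓ (rhs at j=4)
  i=5: ✓ (rhs at j=5)
  i=6: ✓ (rhs at j=6)
  i=7: ✓ (rhs at j=7)
Positions where it holds: {2, 3, 4, 5, 6, 7} → 6.

6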